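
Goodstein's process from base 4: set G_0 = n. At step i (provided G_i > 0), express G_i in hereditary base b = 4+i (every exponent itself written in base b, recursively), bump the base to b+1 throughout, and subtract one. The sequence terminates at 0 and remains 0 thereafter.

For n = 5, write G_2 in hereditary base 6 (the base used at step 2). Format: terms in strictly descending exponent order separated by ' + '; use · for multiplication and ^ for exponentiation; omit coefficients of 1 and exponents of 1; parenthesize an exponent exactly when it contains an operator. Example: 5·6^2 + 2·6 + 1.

G_0=5  [base 4] 4 + 1  →[4↦5]→  5 + 1 = 6  −1 ⇒ G_1=5
G_1=5  [base 5] 5  →[5↦6]→  6 = 6  −1 ⇒ G_2=5
G_2=5  [base 6] 5  →[6↦7]→  5 = 5  −1 ⇒ G_3=4

5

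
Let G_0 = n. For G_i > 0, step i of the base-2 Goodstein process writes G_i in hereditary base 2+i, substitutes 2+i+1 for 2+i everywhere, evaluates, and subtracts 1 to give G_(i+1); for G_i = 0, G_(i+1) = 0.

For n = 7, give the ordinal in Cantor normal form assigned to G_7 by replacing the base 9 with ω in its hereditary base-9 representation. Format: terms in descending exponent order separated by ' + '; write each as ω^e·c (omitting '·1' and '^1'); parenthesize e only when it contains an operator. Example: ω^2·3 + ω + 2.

ω^7·7 + ω^6·7 + ω^5·7 + ω^4·7 + ω^3·7 + ω^2·7 + ω·7 + 6

[0] 7 ≡ 2^2 + 2 + 1 (base 2). Lift 3: 31. −1: 30.
[1] 30 ≡ 3^3 + 3 (base 3). Lift 4: 260. −1: 259.
[2] 259 ≡ 4^4 + 3 (base 4). Lift 5: 3128. −1: 3127.
[3] 3127 ≡ 5^5 + 2 (base 5). Lift 6: 46658. −1: 46657.
[4] 46657 ≡ 6^6 + 1 (base 6). Lift 7: 823544. −1: 823543.
[5] 823543 ≡ 7^7 (base 7). Lift 8: 16777216. −1: 16777215.
[6] 16777215 ≡ 7·8^7 + 7·8^6 + 7·8^5 + 7·8^4 + 7·8^3 + 7·8^2 + 7·8 + 7 (base 8). Lift 9: 37665880. −1: 37665879.
[7] 37665879 ≡ 7·9^7 + 7·9^6 + 7·9^5 + 7·9^4 + 7·9^3 + 7·9^2 + 7·9 + 6 (base 9). Lift 10: 77777776. −1: 77777775.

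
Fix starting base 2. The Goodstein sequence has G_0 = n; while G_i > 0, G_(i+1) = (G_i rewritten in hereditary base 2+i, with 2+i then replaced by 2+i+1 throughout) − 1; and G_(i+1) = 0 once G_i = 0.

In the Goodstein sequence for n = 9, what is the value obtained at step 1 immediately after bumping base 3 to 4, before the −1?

1024

9 —HB2→ 2^(2 + 1) + 1 —bump→ 3^(3 + 1) + 1 = 82 —(−1)→ 81
81 —HB3→ 3^(3 + 1) —bump→ 4^(4 + 1) = 1024 —(−1)→ 1023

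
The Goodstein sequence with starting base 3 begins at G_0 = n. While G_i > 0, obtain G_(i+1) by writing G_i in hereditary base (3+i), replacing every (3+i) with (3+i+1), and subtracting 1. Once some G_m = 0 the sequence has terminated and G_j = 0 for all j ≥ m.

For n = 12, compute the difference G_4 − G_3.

i=0: 12 = 3^2 + 3 (b=3); 3→4: 4^2 + 4 = 20; 20−1 = 19
i=1: 19 = 4^2 + 3 (b=4); 4→5: 5^2 + 3 = 28; 28−1 = 27
i=2: 27 = 5^2 + 2 (b=5); 5→6: 6^2 + 2 = 38; 38−1 = 37
i=3: 37 = 6^2 + 1 (b=6); 6→7: 7^2 + 1 = 50; 50−1 = 49

12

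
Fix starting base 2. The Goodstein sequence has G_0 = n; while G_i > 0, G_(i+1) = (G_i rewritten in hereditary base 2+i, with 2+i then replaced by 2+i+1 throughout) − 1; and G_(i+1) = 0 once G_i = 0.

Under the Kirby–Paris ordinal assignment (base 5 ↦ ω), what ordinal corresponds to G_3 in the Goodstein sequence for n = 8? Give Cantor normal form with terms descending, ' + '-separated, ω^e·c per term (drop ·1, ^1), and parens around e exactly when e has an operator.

ω^ω·2 + ω^2·2 + ω·2

G_0 = 8. HB_2(8) = 2^(2 + 1). Bump = 81. G_1 = 80.
G_1 = 80. HB_3(80) = 2·3^3 + 2·3^2 + 2·3 + 2. Bump = 554. G_2 = 553.
G_2 = 553. HB_4(553) = 2·4^4 + 2·4^2 + 2·4 + 1. Bump = 6311. G_3 = 6310.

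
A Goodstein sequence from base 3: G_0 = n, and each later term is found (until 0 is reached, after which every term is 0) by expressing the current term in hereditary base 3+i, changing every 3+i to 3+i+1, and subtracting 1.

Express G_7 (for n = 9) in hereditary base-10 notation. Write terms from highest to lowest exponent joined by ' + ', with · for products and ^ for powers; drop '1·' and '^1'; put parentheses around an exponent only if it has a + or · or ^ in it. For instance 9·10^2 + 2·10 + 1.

step 0: 9 = 3^2; sub 4 for 3: 4^2; = 16; G_1 = 16−1 = 15
step 1: 15 = 3·4 + 3; sub 5 for 4: 3·5 + 3; = 18; G_2 = 18−1 = 17
step 2: 17 = 3·5 + 2; sub 6 for 5: 3·6 + 2; = 20; G_3 = 20−1 = 19
step 3: 19 = 3·6 + 1; sub 7 for 6: 3·7 + 1; = 22; G_4 = 22−1 = 21
step 4: 21 = 3·7; sub 8 for 7: 3·8; = 24; G_5 = 24−1 = 23
step 5: 23 = 2·8 + 7; sub 9 for 8: 2·9 + 7; = 25; G_6 = 25−1 = 24
step 6: 24 = 2·9 + 6; sub 10 for 9: 2·10 + 6; = 26; G_7 = 26−1 = 25
step 7: 25 = 2·10 + 5; sub 11 for 10: 2·11 + 5; = 27; G_8 = 27−1 = 26

2·10 + 5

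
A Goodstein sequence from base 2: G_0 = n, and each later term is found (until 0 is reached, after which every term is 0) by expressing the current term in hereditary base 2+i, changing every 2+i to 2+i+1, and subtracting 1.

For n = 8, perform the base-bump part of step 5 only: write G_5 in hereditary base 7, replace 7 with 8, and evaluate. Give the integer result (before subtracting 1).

33554572

(0) 8|_2 = 2^(2 + 1) ↦ 3^(3 + 1)|_3 = 81 ⇒ 80
(1) 80|_3 = 2·3^3 + 2·3^2 + 2·3 + 2 ↦ 2·4^4 + 2·4^2 + 2·4 + 2|_4 = 554 ⇒ 553
(2) 553|_4 = 2·4^4 + 2·4^2 + 2·4 + 1 ↦ 2·5^5 + 2·5^2 + 2·5 + 1|_5 = 6311 ⇒ 6310
(3) 6310|_5 = 2·5^5 + 2·5^2 + 2·5 ↦ 2·6^6 + 2·6^2 + 2·6|_6 = 93396 ⇒ 93395
(4) 93395|_6 = 2·6^6 + 2·6^2 + 6 + 5 ↦ 2·7^7 + 2·7^2 + 7 + 5|_7 = 1647196 ⇒ 1647195
(5) 1647195|_7 = 2·7^7 + 2·7^2 + 7 + 4 ↦ 2·8^8 + 2·8^2 + 8 + 4|_8 = 33554572 ⇒ 33554571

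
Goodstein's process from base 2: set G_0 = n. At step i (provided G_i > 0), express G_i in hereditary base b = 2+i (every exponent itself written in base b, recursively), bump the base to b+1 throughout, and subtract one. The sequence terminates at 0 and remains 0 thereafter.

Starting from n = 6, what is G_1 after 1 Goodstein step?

29

6 —HB2→ 2^2 + 2 —bump→ 3^3 + 3 = 30 —(−1)→ 29
29 —HB3→ 3^3 + 2 —bump→ 4^4 + 2 = 258 —(−1)→ 257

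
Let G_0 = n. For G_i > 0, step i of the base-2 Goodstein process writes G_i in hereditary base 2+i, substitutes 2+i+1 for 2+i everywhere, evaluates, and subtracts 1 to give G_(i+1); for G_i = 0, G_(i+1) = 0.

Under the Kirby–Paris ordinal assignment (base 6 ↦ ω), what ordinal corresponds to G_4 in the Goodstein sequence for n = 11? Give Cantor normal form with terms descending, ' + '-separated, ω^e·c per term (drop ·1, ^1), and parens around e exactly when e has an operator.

G_0 = 11. HB_2(11) = 2^(2 + 1) + 2 + 1. Bump = 85. G_1 = 84.
G_1 = 84. HB_3(84) = 3^(3 + 1) + 3. Bump = 1028. G_2 = 1027.
G_2 = 1027. HB_4(1027) = 4^(4 + 1) + 3. Bump = 15628. G_3 = 15627.
G_3 = 15627. HB_5(15627) = 5^(5 + 1) + 2. Bump = 279938. G_4 = 279937.
G_4 = 279937. HB_6(279937) = 6^(6 + 1) + 1. Bump = 5764802. G_5 = 5764801.

ω^(ω + 1) + 1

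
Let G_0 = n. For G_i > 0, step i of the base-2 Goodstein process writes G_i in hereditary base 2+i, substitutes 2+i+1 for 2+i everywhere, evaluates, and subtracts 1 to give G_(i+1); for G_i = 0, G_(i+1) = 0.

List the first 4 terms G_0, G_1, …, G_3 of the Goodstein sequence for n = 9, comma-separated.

G_0 = 9. HB_2(9) = 2^(2 + 1) + 1. Bump = 82. G_1 = 81.
G_1 = 81. HB_3(81) = 3^(3 + 1). Bump = 1024. G_2 = 1023.
G_2 = 1023. HB_4(1023) = 3·4^4 + 3·4^3 + 3·4^2 + 3·4 + 3. Bump = 9843. G_3 = 9842.

9, 81, 1023, 9842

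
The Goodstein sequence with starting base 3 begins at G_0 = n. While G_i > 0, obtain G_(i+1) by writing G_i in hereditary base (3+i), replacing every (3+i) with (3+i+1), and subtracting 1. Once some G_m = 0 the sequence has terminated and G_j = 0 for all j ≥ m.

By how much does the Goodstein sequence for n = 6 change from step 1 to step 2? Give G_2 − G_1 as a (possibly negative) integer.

step 0: 6 = 2·3; sub 4 for 3: 2·4; = 8; G_1 = 8−1 = 7
step 1: 7 = 4 + 3; sub 5 for 4: 5 + 3; = 8; G_2 = 8−1 = 7

0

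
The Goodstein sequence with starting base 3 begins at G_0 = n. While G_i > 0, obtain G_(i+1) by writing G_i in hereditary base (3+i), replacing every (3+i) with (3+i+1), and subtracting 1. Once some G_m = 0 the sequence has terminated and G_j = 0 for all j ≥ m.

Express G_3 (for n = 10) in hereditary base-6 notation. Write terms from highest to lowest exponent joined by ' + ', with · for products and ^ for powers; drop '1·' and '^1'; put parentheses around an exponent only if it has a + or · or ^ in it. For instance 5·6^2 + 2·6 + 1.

4·6 + 3

i=0: 10 = 3^2 + 1 (b=3); 3→4: 4^2 + 1 = 17; 17−1 = 16
i=1: 16 = 4^2 (b=4); 4→5: 5^2 = 25; 25−1 = 24
i=2: 24 = 4·5 + 4 (b=5); 5→6: 4·6 + 4 = 28; 28−1 = 27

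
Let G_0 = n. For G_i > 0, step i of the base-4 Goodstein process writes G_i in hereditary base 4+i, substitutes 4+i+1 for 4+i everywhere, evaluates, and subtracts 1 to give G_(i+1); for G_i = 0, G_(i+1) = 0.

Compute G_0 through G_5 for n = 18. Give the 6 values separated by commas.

18, 26, 36, 48, 53, 58

i=0: 18 = 4^2 + 2 (b=4); 4→5: 5^2 + 2 = 27; 27−1 = 26
i=1: 26 = 5^2 + 1 (b=5); 5→6: 6^2 + 1 = 37; 37−1 = 36
i=2: 36 = 6^2 (b=6); 6→7: 7^2 = 49; 49−1 = 48
i=3: 48 = 6·7 + 6 (b=7); 7→8: 6·8 + 6 = 54; 54−1 = 53
i=4: 53 = 6·8 + 5 (b=8); 8→9: 6·9 + 5 = 59; 59−1 = 58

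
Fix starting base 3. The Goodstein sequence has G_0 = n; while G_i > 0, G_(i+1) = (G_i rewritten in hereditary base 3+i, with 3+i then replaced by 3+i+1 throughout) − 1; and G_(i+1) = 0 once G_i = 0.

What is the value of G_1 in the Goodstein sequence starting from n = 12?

[0] 12 ≡ 3^2 + 3 (base 3). Lift 4: 20. −1: 19.
[1] 19 ≡ 4^2 + 3 (base 4). Lift 5: 28. −1: 27.

19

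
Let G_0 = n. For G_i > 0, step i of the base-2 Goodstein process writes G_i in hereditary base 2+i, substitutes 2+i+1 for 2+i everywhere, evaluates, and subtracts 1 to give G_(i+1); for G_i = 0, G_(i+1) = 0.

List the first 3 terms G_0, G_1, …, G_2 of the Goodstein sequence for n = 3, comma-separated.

i=0: 3 = 2 + 1 (b=2); 2→3: 3 + 1 = 4; 4−1 = 3
i=1: 3 = 3 (b=3); 3→4: 4 = 4; 4−1 = 3

3, 3, 3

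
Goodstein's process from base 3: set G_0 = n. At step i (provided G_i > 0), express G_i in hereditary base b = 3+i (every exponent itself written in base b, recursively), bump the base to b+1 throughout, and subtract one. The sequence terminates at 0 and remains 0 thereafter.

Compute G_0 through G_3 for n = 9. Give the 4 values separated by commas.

i=0: 9 = 3^2 (b=3); 3→4: 4^2 = 16; 16−1 = 15
i=1: 15 = 3·4 + 3 (b=4); 4→5: 3·5 + 3 = 18; 18−1 = 17
i=2: 17 = 3·5 + 2 (b=5); 5→6: 3·6 + 2 = 20; 20−1 = 19

9, 15, 17, 19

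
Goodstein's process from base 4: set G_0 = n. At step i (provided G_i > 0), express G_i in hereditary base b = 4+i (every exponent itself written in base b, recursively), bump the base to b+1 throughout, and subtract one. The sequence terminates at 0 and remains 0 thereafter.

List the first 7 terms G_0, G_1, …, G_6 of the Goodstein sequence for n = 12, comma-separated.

12, 14, 15, 16, 17, 18, 19

G_0=12  [base 4] 3·4  →[4↦5]→  3·5 = 15  −1 ⇒ G_1=14
G_1=14  [base 5] 2·5 + 4  →[5↦6]→  2·6 + 4 = 16  −1 ⇒ G_2=15
G_2=15  [base 6] 2·6 + 3  →[6↦7]→  2·7 + 3 = 17  −1 ⇒ G_3=16
G_3=16  [base 7] 2·7 + 2  →[7↦8]→  2·8 + 2 = 18  −1 ⇒ G_4=17
G_4=17  [base 8] 2·8 + 1  →[8↦9]→  2·9 + 1 = 19  −1 ⇒ G_5=18
G_5=18  [base 9] 2·9  →[9↦10]→  2·10 = 20  −1 ⇒ G_6=19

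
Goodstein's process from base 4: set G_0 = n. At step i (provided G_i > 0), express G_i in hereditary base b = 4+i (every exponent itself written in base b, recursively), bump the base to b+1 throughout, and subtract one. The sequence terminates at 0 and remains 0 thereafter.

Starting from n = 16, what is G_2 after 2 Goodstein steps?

G_0=16  [base 4] 4^2  →[4↦5]→  5^2 = 25  −1 ⇒ G_1=24
G_1=24  [base 5] 4·5 + 4  →[5↦6]→  4·6 + 4 = 28  −1 ⇒ G_2=27
G_2=27  [base 6] 4·6 + 3  →[6↦7]→  4·7 + 3 = 31  −1 ⇒ G_3=30

27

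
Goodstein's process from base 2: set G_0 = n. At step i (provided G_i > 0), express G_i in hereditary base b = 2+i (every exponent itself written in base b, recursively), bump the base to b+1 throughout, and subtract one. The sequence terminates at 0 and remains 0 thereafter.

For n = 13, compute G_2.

1279

base 2: 13 = 2^(2 + 1) + 2^2 + 1; at 3: 3^(3 + 1) + 3^3 + 1 = 109; next = 108
base 3: 108 = 3^(3 + 1) + 3^3; at 4: 4^(4 + 1) + 4^4 = 1280; next = 1279
base 4: 1279 = 4^(4 + 1) + 3·4^3 + 3·4^2 + 3·4 + 3; at 5: 5^(5 + 1) + 3·5^3 + 3·5^2 + 3·5 + 3 = 16093; next = 16092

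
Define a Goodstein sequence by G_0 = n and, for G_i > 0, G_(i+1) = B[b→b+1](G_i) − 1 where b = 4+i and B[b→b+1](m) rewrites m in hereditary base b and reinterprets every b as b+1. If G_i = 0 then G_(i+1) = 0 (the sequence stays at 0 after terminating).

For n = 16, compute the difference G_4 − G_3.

G_0 = 16. HB_4(16) = 4^2. Bump = 25. G_1 = 24.
G_1 = 24. HB_5(24) = 4·5 + 4. Bump = 28. G_2 = 27.
G_2 = 27. HB_6(27) = 4·6 + 3. Bump = 31. G_3 = 30.
G_3 = 30. HB_7(30) = 4·7 + 2. Bump = 34. G_4 = 33.

3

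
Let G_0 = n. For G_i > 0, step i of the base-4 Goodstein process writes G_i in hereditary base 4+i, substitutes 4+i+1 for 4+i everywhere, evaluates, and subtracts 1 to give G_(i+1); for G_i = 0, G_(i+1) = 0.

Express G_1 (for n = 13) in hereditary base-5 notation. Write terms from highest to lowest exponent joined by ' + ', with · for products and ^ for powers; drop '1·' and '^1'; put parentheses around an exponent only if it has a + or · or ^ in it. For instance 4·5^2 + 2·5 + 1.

G_0 = 13. HB_4(13) = 3·4 + 1. Bump = 16. G_1 = 15.
G_1 = 15. HB_5(15) = 3·5. Bump = 18. G_2 = 17.

3·5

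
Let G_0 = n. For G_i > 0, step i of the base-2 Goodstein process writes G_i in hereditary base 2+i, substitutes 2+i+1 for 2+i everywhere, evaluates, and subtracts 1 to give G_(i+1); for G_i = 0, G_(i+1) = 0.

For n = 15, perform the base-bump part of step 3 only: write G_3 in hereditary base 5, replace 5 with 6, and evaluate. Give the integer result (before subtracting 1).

326594

base 2: 15 = 2^(2 + 1) + 2^2 + 2 + 1; at 3: 3^(3 + 1) + 3^3 + 3 + 1 = 112; next = 111
base 3: 111 = 3^(3 + 1) + 3^3 + 3; at 4: 4^(4 + 1) + 4^4 + 4 = 1284; next = 1283
base 4: 1283 = 4^(4 + 1) + 4^4 + 3; at 5: 5^(5 + 1) + 5^5 + 3 = 18753; next = 18752
base 5: 18752 = 5^(5 + 1) + 5^5 + 2; at 6: 6^(6 + 1) + 6^6 + 2 = 326594; next = 326593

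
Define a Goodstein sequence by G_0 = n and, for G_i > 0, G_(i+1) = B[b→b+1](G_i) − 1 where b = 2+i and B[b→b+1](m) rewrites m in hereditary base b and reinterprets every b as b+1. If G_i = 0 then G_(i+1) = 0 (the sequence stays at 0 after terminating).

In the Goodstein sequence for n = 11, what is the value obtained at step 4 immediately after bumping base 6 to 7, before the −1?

11 —HB2→ 2^(2 + 1) + 2 + 1 —bump→ 3^(3 + 1) + 3 + 1 = 85 —(−1)→ 84
84 —HB3→ 3^(3 + 1) + 3 —bump→ 4^(4 + 1) + 4 = 1028 —(−1)→ 1027
1027 —HB4→ 4^(4 + 1) + 3 —bump→ 5^(5 + 1) + 3 = 15628 —(−1)→ 15627
15627 —HB5→ 5^(5 + 1) + 2 —bump→ 6^(6 + 1) + 2 = 279938 —(−1)→ 279937
279937 —HB6→ 6^(6 + 1) + 1 —bump→ 7^(7 + 1) + 1 = 5764802 —(−1)→ 5764801

5764802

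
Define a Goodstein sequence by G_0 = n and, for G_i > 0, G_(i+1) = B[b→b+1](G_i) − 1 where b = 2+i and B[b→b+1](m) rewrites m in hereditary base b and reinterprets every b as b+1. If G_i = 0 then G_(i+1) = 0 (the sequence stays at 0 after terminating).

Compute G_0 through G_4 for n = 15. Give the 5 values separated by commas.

base 2: 15 = 2^(2 + 1) + 2^2 + 2 + 1; at 3: 3^(3 + 1) + 3^3 + 3 + 1 = 112; next = 111
base 3: 111 = 3^(3 + 1) + 3^3 + 3; at 4: 4^(4 + 1) + 4^4 + 4 = 1284; next = 1283
base 4: 1283 = 4^(4 + 1) + 4^4 + 3; at 5: 5^(5 + 1) + 5^5 + 3 = 18753; next = 18752
base 5: 18752 = 5^(5 + 1) + 5^5 + 2; at 6: 6^(6 + 1) + 6^6 + 2 = 326594; next = 326593

15, 111, 1283, 18752, 326593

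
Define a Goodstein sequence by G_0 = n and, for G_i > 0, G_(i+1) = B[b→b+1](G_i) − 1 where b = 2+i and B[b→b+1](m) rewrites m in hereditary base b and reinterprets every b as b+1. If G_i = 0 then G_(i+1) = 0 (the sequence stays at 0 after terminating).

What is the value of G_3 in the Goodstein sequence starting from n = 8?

6310

(0) 8|_2 = 2^(2 + 1) ↦ 3^(3 + 1)|_3 = 81 ⇒ 80
(1) 80|_3 = 2·3^3 + 2·3^2 + 2·3 + 2 ↦ 2·4^4 + 2·4^2 + 2·4 + 2|_4 = 554 ⇒ 553
(2) 553|_4 = 2·4^4 + 2·4^2 + 2·4 + 1 ↦ 2·5^5 + 2·5^2 + 2·5 + 1|_5 = 6311 ⇒ 6310
(3) 6310|_5 = 2·5^5 + 2·5^2 + 2·5 ↦ 2·6^6 + 2·6^2 + 2·6|_6 = 93396 ⇒ 93395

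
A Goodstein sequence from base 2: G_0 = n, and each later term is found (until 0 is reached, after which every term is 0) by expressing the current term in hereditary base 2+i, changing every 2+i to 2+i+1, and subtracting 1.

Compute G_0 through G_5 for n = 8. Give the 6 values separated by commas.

G_0 = 8. HB_2(8) = 2^(2 + 1). Bump = 81. G_1 = 80.
G_1 = 80. HB_3(80) = 2·3^3 + 2·3^2 + 2·3 + 2. Bump = 554. G_2 = 553.
G_2 = 553. HB_4(553) = 2·4^4 + 2·4^2 + 2·4 + 1. Bump = 6311. G_3 = 6310.
G_3 = 6310. HB_5(6310) = 2·5^5 + 2·5^2 + 2·5. Bump = 93396. G_4 = 93395.
G_4 = 93395. HB_6(93395) = 2·6^6 + 2·6^2 + 6 + 5. Bump = 1647196. G_5 = 1647195.

8, 80, 553, 6310, 93395, 1647195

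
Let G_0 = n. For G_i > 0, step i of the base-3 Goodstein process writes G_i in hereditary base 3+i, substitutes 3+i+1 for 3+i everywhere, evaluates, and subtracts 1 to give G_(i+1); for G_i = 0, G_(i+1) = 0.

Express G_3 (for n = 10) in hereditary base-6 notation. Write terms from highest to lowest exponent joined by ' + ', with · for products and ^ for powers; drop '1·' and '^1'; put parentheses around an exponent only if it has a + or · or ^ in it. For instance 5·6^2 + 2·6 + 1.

(0) 10|_3 = 3^2 + 1 ↦ 4^2 + 1|_4 = 17 ⇒ 16
(1) 16|_4 = 4^2 ↦ 5^2|_5 = 25 ⇒ 24
(2) 24|_5 = 4·5 + 4 ↦ 4·6 + 4|_6 = 28 ⇒ 27
(3) 27|_6 = 4·6 + 3 ↦ 4·7 + 3|_7 = 31 ⇒ 30

4·6 + 3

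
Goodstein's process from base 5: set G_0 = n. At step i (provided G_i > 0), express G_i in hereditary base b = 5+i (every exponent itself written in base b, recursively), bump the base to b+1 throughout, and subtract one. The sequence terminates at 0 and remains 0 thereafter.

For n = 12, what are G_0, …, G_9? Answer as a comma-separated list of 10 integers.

12, 13, 14, 15, 15, 15, 15, 15, 15, 15

step 0: 12 = 2·5 + 2; sub 6 for 5: 2·6 + 2; = 14; G_1 = 14−1 = 13
step 1: 13 = 2·6 + 1; sub 7 for 6: 2·7 + 1; = 15; G_2 = 15−1 = 14
step 2: 14 = 2·7; sub 8 for 7: 2·8; = 16; G_3 = 16−1 = 15
step 3: 15 = 8 + 7; sub 9 for 8: 9 + 7; = 16; G_4 = 16−1 = 15
step 4: 15 = 9 + 6; sub 10 for 9: 10 + 6; = 16; G_5 = 16−1 = 15
step 5: 15 = 10 + 5; sub 11 for 10: 11 + 5; = 16; G_6 = 16−1 = 15
step 6: 15 = 11 + 4; sub 12 for 11: 12 + 4; = 16; G_7 = 16−1 = 15
step 7: 15 = 12 + 3; sub 13 for 12: 13 + 3; = 16; G_8 = 16−1 = 15
step 8: 15 = 13 + 2; sub 14 for 13: 14 + 2; = 16; G_9 = 16−1 = 15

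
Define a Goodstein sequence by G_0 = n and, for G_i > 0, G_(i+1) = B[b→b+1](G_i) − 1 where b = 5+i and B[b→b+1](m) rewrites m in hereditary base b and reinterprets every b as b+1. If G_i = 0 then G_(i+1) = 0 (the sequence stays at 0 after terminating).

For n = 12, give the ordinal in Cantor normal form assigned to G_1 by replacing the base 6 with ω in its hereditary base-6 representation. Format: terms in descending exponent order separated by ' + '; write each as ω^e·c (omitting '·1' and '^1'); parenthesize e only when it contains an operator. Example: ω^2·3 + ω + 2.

i=0: 12 = 2·5 + 2 (b=5); 5→6: 2·6 + 2 = 14; 14−1 = 13
i=1: 13 = 2·6 + 1 (b=6); 6→7: 2·7 + 1 = 15; 15−1 = 14

ω·2 + 1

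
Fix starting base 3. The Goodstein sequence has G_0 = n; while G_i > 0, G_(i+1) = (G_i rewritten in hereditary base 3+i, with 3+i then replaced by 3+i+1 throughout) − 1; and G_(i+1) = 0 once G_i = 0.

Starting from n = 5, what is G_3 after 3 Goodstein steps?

5

step 0: 5 = 3 + 2; sub 4 for 3: 4 + 2; = 6; G_1 = 6−1 = 5
step 1: 5 = 4 + 1; sub 5 for 4: 5 + 1; = 6; G_2 = 6−1 = 5
step 2: 5 = 5; sub 6 for 5: 6; = 6; G_3 = 6−1 = 5
step 3: 5 = 5; sub 7 for 6: 5; = 5; G_4 = 5−1 = 4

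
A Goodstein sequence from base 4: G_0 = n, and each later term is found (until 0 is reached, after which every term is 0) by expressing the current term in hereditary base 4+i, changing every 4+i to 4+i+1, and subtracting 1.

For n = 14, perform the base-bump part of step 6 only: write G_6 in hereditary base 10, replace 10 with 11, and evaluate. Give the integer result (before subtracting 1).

25

G_0=14  [base 4] 3·4 + 2  →[4↦5]→  3·5 + 2 = 17  −1 ⇒ G_1=16
G_1=16  [base 5] 3·5 + 1  →[5↦6]→  3·6 + 1 = 19  −1 ⇒ G_2=18
G_2=18  [base 6] 3·6  →[6↦7]→  3·7 = 21  −1 ⇒ G_3=20
G_3=20  [base 7] 2·7 + 6  →[7↦8]→  2·8 + 6 = 22  −1 ⇒ G_4=21
G_4=21  [base 8] 2·8 + 5  →[8↦9]→  2·9 + 5 = 23  −1 ⇒ G_5=22
G_5=22  [base 9] 2·9 + 4  →[9↦10]→  2·10 + 4 = 24  −1 ⇒ G_6=23
G_6=23  [base 10] 2·10 + 3  →[10↦11]→  2·11 + 3 = 25  −1 ⇒ G_7=24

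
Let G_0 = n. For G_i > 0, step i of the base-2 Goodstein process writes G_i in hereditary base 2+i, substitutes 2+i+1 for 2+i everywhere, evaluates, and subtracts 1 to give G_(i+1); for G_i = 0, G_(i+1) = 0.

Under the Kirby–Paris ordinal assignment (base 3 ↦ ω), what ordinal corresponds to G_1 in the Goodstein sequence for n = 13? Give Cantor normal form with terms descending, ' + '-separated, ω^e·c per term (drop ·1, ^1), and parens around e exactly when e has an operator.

ω^(ω + 1) + ω^ω

base 2: 13 = 2^(2 + 1) + 2^2 + 1; at 3: 3^(3 + 1) + 3^3 + 1 = 109; next = 108
base 3: 108 = 3^(3 + 1) + 3^3; at 4: 4^(4 + 1) + 4^4 = 1280; next = 1279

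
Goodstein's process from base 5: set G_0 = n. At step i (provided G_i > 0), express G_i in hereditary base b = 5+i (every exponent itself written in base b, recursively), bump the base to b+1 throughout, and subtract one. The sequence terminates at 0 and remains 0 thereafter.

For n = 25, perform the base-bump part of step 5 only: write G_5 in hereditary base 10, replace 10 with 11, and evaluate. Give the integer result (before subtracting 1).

56

[0] 25 ≡ 5^2 (base 5). Lift 6: 36. −1: 35.
[1] 35 ≡ 5·6 + 5 (base 6). Lift 7: 40. −1: 39.
[2] 39 ≡ 5·7 + 4 (base 7). Lift 8: 44. −1: 43.
[3] 43 ≡ 5·8 + 3 (base 8). Lift 9: 48. −1: 47.
[4] 47 ≡ 5·9 + 2 (base 9). Lift 10: 52. −1: 51.
[5] 51 ≡ 5·10 + 1 (base 10). Lift 11: 56. −1: 55.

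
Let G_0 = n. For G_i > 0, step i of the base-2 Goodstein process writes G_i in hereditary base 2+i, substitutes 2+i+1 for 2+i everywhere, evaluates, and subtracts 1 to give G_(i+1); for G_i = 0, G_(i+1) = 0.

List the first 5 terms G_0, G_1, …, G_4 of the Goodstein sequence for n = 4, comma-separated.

4, 26, 41, 60, 83

4 —HB2→ 2^2 —bump→ 3^3 = 27 —(−1)→ 26
26 —HB3→ 2·3^2 + 2·3 + 2 —bump→ 2·4^2 + 2·4 + 2 = 42 —(−1)→ 41
41 —HB4→ 2·4^2 + 2·4 + 1 —bump→ 2·5^2 + 2·5 + 1 = 61 —(−1)→ 60
60 —HB5→ 2·5^2 + 2·5 —bump→ 2·6^2 + 2·6 = 84 —(−1)→ 83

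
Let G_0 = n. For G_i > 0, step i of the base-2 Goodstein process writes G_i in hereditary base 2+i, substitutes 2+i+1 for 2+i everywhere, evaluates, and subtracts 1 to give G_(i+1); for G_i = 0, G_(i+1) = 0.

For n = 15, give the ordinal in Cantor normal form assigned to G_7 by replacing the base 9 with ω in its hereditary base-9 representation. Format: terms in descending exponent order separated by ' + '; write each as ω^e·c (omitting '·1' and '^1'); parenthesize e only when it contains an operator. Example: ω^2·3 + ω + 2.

G_0=15  [base 2] 2^(2 + 1) + 2^2 + 2 + 1  →[2↦3]→  3^(3 + 1) + 3^3 + 3 + 1 = 112  −1 ⇒ G_1=111
G_1=111  [base 3] 3^(3 + 1) + 3^3 + 3  →[3↦4]→  4^(4 + 1) + 4^4 + 4 = 1284  −1 ⇒ G_2=1283
G_2=1283  [base 4] 4^(4 + 1) + 4^4 + 3  →[4↦5]→  5^(5 + 1) + 5^5 + 3 = 18753  −1 ⇒ G_3=18752
G_3=18752  [base 5] 5^(5 + 1) + 5^5 + 2  →[5↦6]→  6^(6 + 1) + 6^6 + 2 = 326594  −1 ⇒ G_4=326593
G_4=326593  [base 6] 6^(6 + 1) + 6^6 + 1  →[6↦7]→  7^(7 + 1) + 7^7 + 1 = 6588345  −1 ⇒ G_5=6588344
G_5=6588344  [base 7] 7^(7 + 1) + 7^7  →[7↦8]→  8^(8 + 1) + 8^8 = 150994944  −1 ⇒ G_6=150994943
G_6=150994943  [base 8] 8^(8 + 1) + 7·8^7 + 7·8^6 + 7·8^5 + 7·8^4 + 7·8^3 + 7·8^2 + 7·8 + 7  →[8↦9]→  9^(9 + 1) + 7·9^7 + 7·9^6 + 7·9^5 + 7·9^4 + 7·9^3 + 7·9^2 + 7·9 + 7 = 3524450281  −1 ⇒ G_7=3524450280
G_7=3524450280  [base 9] 9^(9 + 1) + 7·9^7 + 7·9^6 + 7·9^5 + 7·9^4 + 7·9^3 + 7·9^2 + 7·9 + 6  →[9↦10]→  10^(10 + 1) + 7·10^7 + 7·10^6 + 7·10^5 + 7·10^4 + 7·10^3 + 7·10^2 + 7·10 + 6 = 100077777776  −1 ⇒ G_8=100077777775

ω^(ω + 1) + ω^7·7 + ω^6·7 + ω^5·7 + ω^4·7 + ω^3·7 + ω^2·7 + ω·7 + 6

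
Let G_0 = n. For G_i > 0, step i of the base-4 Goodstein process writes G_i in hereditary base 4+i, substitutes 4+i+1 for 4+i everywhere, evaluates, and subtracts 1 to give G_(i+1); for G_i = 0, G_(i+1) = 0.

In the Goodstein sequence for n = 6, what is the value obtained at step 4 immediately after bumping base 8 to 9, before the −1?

base 4: 6 = 4 + 2; at 5: 5 + 2 = 7; next = 6
base 5: 6 = 5 + 1; at 6: 6 + 1 = 7; next = 6
base 6: 6 = 6; at 7: 7 = 7; next = 6
base 7: 6 = 6; at 8: 6 = 6; next = 5
base 8: 5 = 5; at 9: 5 = 5; next = 4

5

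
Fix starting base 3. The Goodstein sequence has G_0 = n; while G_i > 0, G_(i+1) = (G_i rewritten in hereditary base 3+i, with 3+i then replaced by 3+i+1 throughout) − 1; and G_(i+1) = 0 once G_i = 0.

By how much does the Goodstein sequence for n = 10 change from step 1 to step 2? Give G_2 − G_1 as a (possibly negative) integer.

8

10 —HB3→ 3^2 + 1 —bump→ 4^2 + 1 = 17 —(−1)→ 16
16 —HB4→ 4^2 —bump→ 5^2 = 25 —(−1)→ 24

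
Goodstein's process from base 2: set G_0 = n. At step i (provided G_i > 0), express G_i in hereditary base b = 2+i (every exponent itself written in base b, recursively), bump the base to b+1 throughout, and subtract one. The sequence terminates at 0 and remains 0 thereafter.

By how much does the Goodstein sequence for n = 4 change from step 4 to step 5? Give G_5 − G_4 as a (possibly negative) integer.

26

4 —HB2→ 2^2 —bump→ 3^3 = 27 —(−1)→ 26
26 —HB3→ 2·3^2 + 2·3 + 2 —bump→ 2·4^2 + 2·4 + 2 = 42 —(−1)→ 41
41 —HB4→ 2·4^2 + 2·4 + 1 —bump→ 2·5^2 + 2·5 + 1 = 61 —(−1)→ 60
60 —HB5→ 2·5^2 + 2·5 —bump→ 2·6^2 + 2·6 = 84 —(−1)→ 83
83 —HB6→ 2·6^2 + 6 + 5 —bump→ 2·7^2 + 7 + 5 = 110 —(−1)→ 109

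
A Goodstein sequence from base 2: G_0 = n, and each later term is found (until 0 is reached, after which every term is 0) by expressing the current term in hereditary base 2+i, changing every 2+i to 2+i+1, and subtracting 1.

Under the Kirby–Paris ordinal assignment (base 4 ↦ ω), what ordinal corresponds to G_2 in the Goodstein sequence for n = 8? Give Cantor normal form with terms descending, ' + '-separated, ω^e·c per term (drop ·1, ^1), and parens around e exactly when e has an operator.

i=0: 8 = 2^(2 + 1) (b=2); 2→3: 3^(3 + 1) = 81; 81−1 = 80
i=1: 80 = 2·3^3 + 2·3^2 + 2·3 + 2 (b=3); 3→4: 2·4^4 + 2·4^2 + 2·4 + 2 = 554; 554−1 = 553
i=2: 553 = 2·4^4 + 2·4^2 + 2·4 + 1 (b=4); 4→5: 2·5^5 + 2·5^2 + 2·5 + 1 = 6311; 6311−1 = 6310

ω^ω·2 + ω^2·2 + ω·2 + 1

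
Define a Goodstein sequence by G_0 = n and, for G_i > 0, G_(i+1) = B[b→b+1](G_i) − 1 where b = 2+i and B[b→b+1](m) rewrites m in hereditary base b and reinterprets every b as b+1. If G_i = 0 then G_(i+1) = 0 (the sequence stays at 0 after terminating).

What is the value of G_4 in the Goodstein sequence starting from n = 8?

G_0 = 8. HB_2(8) = 2^(2 + 1). Bump = 81. G_1 = 80.
G_1 = 80. HB_3(80) = 2·3^3 + 2·3^2 + 2·3 + 2. Bump = 554. G_2 = 553.
G_2 = 553. HB_4(553) = 2·4^4 + 2·4^2 + 2·4 + 1. Bump = 6311. G_3 = 6310.
G_3 = 6310. HB_5(6310) = 2·5^5 + 2·5^2 + 2·5. Bump = 93396. G_4 = 93395.
G_4 = 93395. HB_6(93395) = 2·6^6 + 2·6^2 + 6 + 5. Bump = 1647196. G_5 = 1647195.

93395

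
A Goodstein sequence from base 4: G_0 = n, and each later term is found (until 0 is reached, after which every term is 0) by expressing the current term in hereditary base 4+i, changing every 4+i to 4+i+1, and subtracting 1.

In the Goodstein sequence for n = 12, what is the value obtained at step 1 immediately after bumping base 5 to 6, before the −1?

i=0: 12 = 3·4 (b=4); 4→5: 3·5 = 15; 15−1 = 14
i=1: 14 = 2·5 + 4 (b=5); 5→6: 2·6 + 4 = 16; 16−1 = 15

16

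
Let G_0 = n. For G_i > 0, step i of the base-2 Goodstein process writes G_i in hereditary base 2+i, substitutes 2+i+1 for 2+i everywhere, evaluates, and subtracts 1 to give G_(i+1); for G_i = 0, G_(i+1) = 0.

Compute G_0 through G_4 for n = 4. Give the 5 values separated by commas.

4, 26, 41, 60, 83

step 0: 4 = 2^2; sub 3 for 2: 3^3; = 27; G_1 = 27−1 = 26
step 1: 26 = 2·3^2 + 2·3 + 2; sub 4 for 3: 2·4^2 + 2·4 + 2; = 42; G_2 = 42−1 = 41
step 2: 41 = 2·4^2 + 2·4 + 1; sub 5 for 4: 2·5^2 + 2·5 + 1; = 61; G_3 = 61−1 = 60
step 3: 60 = 2·5^2 + 2·5; sub 6 for 5: 2·6^2 + 2·6; = 84; G_4 = 84−1 = 83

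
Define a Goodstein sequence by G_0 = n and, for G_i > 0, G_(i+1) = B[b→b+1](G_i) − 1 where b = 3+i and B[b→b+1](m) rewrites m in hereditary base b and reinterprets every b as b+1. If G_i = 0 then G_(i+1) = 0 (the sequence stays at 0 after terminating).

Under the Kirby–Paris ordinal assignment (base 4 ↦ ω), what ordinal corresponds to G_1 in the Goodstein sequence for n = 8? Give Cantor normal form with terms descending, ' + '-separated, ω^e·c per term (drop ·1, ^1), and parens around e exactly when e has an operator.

ω·2 + 1

(0) 8|_3 = 2·3 + 2 ↦ 2·4 + 2|_4 = 10 ⇒ 9
(1) 9|_4 = 2·4 + 1 ↦ 2·5 + 1|_5 = 11 ⇒ 10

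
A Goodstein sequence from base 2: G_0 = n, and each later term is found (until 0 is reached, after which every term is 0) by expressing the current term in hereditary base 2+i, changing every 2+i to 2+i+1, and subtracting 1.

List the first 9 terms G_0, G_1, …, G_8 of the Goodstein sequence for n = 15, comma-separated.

15, 111, 1283, 18752, 326593, 6588344, 150994943, 3524450280, 100077777775

15 —HB2→ 2^(2 + 1) + 2^2 + 2 + 1 —bump→ 3^(3 + 1) + 3^3 + 3 + 1 = 112 —(−1)→ 111
111 —HB3→ 3^(3 + 1) + 3^3 + 3 —bump→ 4^(4 + 1) + 4^4 + 4 = 1284 —(−1)→ 1283
1283 —HB4→ 4^(4 + 1) + 4^4 + 3 —bump→ 5^(5 + 1) + 5^5 + 3 = 18753 —(−1)→ 18752
18752 —HB5→ 5^(5 + 1) + 5^5 + 2 —bump→ 6^(6 + 1) + 6^6 + 2 = 326594 —(−1)→ 326593
326593 —HB6→ 6^(6 + 1) + 6^6 + 1 —bump→ 7^(7 + 1) + 7^7 + 1 = 6588345 —(−1)→ 6588344
6588344 —HB7→ 7^(7 + 1) + 7^7 —bump→ 8^(8 + 1) + 8^8 = 150994944 —(−1)→ 150994943
150994943 —HB8→ 8^(8 + 1) + 7·8^7 + 7·8^6 + 7·8^5 + 7·8^4 + 7·8^3 + 7·8^2 + 7·8 + 7 —bump→ 9^(9 + 1) + 7·9^7 + 7·9^6 + 7·9^5 + 7·9^4 + 7·9^3 + 7·9^2 + 7·9 + 7 = 3524450281 —(−1)→ 3524450280
3524450280 —HB9→ 9^(9 + 1) + 7·9^7 + 7·9^6 + 7·9^5 + 7·9^4 + 7·9^3 + 7·9^2 + 7·9 + 6 —bump→ 10^(10 + 1) + 7·10^7 + 7·10^6 + 7·10^5 + 7·10^4 + 7·10^3 + 7·10^2 + 7·10 + 6 = 100077777776 —(−1)→ 100077777775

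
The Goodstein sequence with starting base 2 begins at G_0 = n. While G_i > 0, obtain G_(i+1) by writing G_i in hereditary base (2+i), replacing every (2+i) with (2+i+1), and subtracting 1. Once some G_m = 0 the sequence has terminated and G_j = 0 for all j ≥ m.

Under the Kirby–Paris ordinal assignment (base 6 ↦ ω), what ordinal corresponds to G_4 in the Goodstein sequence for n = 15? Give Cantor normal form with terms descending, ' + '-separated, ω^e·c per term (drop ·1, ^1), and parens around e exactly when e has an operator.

base 2: 15 = 2^(2 + 1) + 2^2 + 2 + 1; at 3: 3^(3 + 1) + 3^3 + 3 + 1 = 112; next = 111
base 3: 111 = 3^(3 + 1) + 3^3 + 3; at 4: 4^(4 + 1) + 4^4 + 4 = 1284; next = 1283
base 4: 1283 = 4^(4 + 1) + 4^4 + 3; at 5: 5^(5 + 1) + 5^5 + 3 = 18753; next = 18752
base 5: 18752 = 5^(5 + 1) + 5^5 + 2; at 6: 6^(6 + 1) + 6^6 + 2 = 326594; next = 326593

ω^(ω + 1) + ω^ω + 1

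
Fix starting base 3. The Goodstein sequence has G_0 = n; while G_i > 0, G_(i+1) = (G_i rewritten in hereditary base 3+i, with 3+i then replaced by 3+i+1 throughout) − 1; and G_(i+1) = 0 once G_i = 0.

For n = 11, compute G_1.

17

G_0=11  [base 3] 3^2 + 2  →[3↦4]→  4^2 + 2 = 18  −1 ⇒ G_1=17
G_1=17  [base 4] 4^2 + 1  →[4↦5]→  5^2 + 1 = 26  −1 ⇒ G_2=25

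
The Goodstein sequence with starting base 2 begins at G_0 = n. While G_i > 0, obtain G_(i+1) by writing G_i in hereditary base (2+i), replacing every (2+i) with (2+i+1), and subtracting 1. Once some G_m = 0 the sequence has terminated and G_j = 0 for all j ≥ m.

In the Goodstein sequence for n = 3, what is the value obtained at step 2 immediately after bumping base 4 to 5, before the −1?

step 0: 3 = 2 + 1; sub 3 for 2: 3 + 1; = 4; G_1 = 4−1 = 3
step 1: 3 = 3; sub 4 for 3: 4; = 4; G_2 = 4−1 = 3
step 2: 3 = 3; sub 5 for 4: 3; = 3; G_3 = 3−1 = 2

3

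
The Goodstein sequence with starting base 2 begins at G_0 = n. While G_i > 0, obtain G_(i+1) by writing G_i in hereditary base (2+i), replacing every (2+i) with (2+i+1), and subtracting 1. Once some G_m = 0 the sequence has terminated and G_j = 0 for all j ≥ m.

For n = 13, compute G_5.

5765998

i=0: 13 = 2^(2 + 1) + 2^2 + 1 (b=2); 2→3: 3^(3 + 1) + 3^3 + 1 = 109; 109−1 = 108
i=1: 108 = 3^(3 + 1) + 3^3 (b=3); 3→4: 4^(4 + 1) + 4^4 = 1280; 1280−1 = 1279
i=2: 1279 = 4^(4 + 1) + 3·4^3 + 3·4^2 + 3·4 + 3 (b=4); 4→5: 5^(5 + 1) + 3·5^3 + 3·5^2 + 3·5 + 3 = 16093; 16093−1 = 16092
i=3: 16092 = 5^(5 + 1) + 3·5^3 + 3·5^2 + 3·5 + 2 (b=5); 5→6: 6^(6 + 1) + 3·6^3 + 3·6^2 + 3·6 + 2 = 280712; 280712−1 = 280711
i=4: 280711 = 6^(6 + 1) + 3·6^3 + 3·6^2 + 3·6 + 1 (b=6); 6→7: 7^(7 + 1) + 3·7^3 + 3·7^2 + 3·7 + 1 = 5765999; 5765999−1 = 5765998
i=5: 5765998 = 7^(7 + 1) + 3·7^3 + 3·7^2 + 3·7 (b=7); 7→8: 8^(8 + 1) + 3·8^3 + 3·8^2 + 3·8 = 134219480; 134219480−1 = 134219479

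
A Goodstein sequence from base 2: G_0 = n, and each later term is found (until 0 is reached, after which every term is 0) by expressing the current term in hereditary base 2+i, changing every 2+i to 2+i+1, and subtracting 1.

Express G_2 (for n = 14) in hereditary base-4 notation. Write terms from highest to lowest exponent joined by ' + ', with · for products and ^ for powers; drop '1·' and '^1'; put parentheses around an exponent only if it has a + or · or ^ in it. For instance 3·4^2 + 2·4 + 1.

14 —HB2→ 2^(2 + 1) + 2^2 + 2 —bump→ 3^(3 + 1) + 3^3 + 3 = 111 —(−1)→ 110
110 —HB3→ 3^(3 + 1) + 3^3 + 2 —bump→ 4^(4 + 1) + 4^4 + 2 = 1282 —(−1)→ 1281
1281 —HB4→ 4^(4 + 1) + 4^4 + 1 —bump→ 5^(5 + 1) + 5^5 + 1 = 18751 —(−1)→ 18750

4^(4 + 1) + 4^4 + 1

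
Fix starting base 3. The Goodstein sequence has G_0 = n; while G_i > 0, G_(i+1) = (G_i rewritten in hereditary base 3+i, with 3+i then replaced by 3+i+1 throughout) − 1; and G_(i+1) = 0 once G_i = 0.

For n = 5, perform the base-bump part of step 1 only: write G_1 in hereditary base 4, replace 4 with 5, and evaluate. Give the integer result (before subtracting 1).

6

G_0 = 5. HB_3(5) = 3 + 2. Bump = 6. G_1 = 5.
G_1 = 5. HB_4(5) = 4 + 1. Bump = 6. G_2 = 5.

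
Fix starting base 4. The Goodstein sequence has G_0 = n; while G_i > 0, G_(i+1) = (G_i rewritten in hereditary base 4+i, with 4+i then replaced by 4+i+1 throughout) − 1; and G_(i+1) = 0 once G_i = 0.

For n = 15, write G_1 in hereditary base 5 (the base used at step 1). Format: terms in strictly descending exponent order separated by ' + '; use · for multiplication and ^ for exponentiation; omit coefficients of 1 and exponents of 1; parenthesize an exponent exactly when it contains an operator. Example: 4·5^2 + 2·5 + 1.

3·5 + 2

15 —HB4→ 3·4 + 3 —bump→ 3·5 + 3 = 18 —(−1)→ 17
17 —HB5→ 3·5 + 2 —bump→ 3·6 + 2 = 20 —(−1)→ 19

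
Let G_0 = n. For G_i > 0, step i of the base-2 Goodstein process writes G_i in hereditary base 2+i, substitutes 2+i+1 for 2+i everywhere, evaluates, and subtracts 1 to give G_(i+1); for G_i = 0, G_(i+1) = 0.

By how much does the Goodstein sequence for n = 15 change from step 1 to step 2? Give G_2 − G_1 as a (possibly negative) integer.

step 0: 15 = 2^(2 + 1) + 2^2 + 2 + 1; sub 3 for 2: 3^(3 + 1) + 3^3 + 3 + 1; = 112; G_1 = 112−1 = 111
step 1: 111 = 3^(3 + 1) + 3^3 + 3; sub 4 for 3: 4^(4 + 1) + 4^4 + 4; = 1284; G_2 = 1284−1 = 1283

1172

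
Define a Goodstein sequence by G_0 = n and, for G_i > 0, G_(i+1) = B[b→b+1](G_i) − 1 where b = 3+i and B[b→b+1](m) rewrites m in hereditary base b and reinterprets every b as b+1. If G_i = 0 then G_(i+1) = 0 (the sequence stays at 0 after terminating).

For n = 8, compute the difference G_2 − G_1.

1

[0] 8 ≡ 2·3 + 2 (base 3). Lift 4: 10. −1: 9.
[1] 9 ≡ 2·4 + 1 (base 4). Lift 5: 11. −1: 10.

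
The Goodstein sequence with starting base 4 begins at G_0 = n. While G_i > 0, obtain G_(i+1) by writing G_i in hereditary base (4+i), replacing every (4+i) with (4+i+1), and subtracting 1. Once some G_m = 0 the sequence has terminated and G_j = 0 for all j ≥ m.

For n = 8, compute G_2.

9

(0) 8|_4 = 2·4 ↦ 2·5|_5 = 10 ⇒ 9
(1) 9|_5 = 5 + 4 ↦ 6 + 4|_6 = 10 ⇒ 9
(2) 9|_6 = 6 + 3 ↦ 7 + 3|_7 = 10 ⇒ 9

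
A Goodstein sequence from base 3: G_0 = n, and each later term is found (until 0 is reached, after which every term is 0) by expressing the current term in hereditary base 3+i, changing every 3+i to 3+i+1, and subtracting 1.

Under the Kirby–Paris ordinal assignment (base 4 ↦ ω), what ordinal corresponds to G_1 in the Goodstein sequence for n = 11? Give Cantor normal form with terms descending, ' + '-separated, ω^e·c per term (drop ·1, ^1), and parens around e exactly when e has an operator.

ω^2 + 1

[0] 11 ≡ 3^2 + 2 (base 3). Lift 4: 18. −1: 17.
[1] 17 ≡ 4^2 + 1 (base 4). Lift 5: 26. −1: 25.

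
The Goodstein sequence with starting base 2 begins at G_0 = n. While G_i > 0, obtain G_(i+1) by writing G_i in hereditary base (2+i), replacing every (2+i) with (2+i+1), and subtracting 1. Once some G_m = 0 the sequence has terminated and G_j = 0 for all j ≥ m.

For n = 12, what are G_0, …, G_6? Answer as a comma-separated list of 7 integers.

12, 107, 1065, 15685, 280019, 5764910, 134217867

G_0 = 12. HB_2(12) = 2^(2 + 1) + 2^2. Bump = 108. G_1 = 107.
G_1 = 107. HB_3(107) = 3^(3 + 1) + 2·3^2 + 2·3 + 2. Bump = 1066. G_2 = 1065.
G_2 = 1065. HB_4(1065) = 4^(4 + 1) + 2·4^2 + 2·4 + 1. Bump = 15686. G_3 = 15685.
G_3 = 15685. HB_5(15685) = 5^(5 + 1) + 2·5^2 + 2·5. Bump = 280020. G_4 = 280019.
G_4 = 280019. HB_6(280019) = 6^(6 + 1) + 2·6^2 + 6 + 5. Bump = 5764911. G_5 = 5764910.
G_5 = 5764910. HB_7(5764910) = 7^(7 + 1) + 2·7^2 + 7 + 4. Bump = 134217868. G_6 = 134217867.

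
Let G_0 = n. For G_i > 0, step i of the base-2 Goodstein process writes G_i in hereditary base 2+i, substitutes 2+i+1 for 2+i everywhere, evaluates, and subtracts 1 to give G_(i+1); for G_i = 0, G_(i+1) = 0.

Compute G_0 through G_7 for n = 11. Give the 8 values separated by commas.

11, 84, 1027, 15627, 279937, 5764801, 134217727, 2749609302

(0) 11|_2 = 2^(2 + 1) + 2 + 1 ↦ 3^(3 + 1) + 3 + 1|_3 = 85 ⇒ 84
(1) 84|_3 = 3^(3 + 1) + 3 ↦ 4^(4 + 1) + 4|_4 = 1028 ⇒ 1027
(2) 1027|_4 = 4^(4 + 1) + 3 ↦ 5^(5 + 1) + 3|_5 = 15628 ⇒ 15627
(3) 15627|_5 = 5^(5 + 1) + 2 ↦ 6^(6 + 1) + 2|_6 = 279938 ⇒ 279937
(4) 279937|_6 = 6^(6 + 1) + 1 ↦ 7^(7 + 1) + 1|_7 = 5764802 ⇒ 5764801
(5) 5764801|_7 = 7^(7 + 1) ↦ 8^(8 + 1)|_8 = 134217728 ⇒ 134217727
(6) 134217727|_8 = 7·8^8 + 7·8^7 + 7·8^6 + 7·8^5 + 7·8^4 + 7·8^3 + 7·8^2 + 7·8 + 7 ↦ 7·9^9 + 7·9^7 + 7·9^6 + 7·9^5 + 7·9^4 + 7·9^3 + 7·9^2 + 7·9 + 7|_9 = 2749609303 ⇒ 2749609302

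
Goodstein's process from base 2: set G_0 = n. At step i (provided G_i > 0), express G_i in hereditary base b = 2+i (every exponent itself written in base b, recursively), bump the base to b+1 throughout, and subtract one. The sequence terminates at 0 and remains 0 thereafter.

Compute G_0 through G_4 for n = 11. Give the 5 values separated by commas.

i=0: 11 = 2^(2 + 1) + 2 + 1 (b=2); 2→3: 3^(3 + 1) + 3 + 1 = 85; 85−1 = 84
i=1: 84 = 3^(3 + 1) + 3 (b=3); 3→4: 4^(4 + 1) + 4 = 1028; 1028−1 = 1027
i=2: 1027 = 4^(4 + 1) + 3 (b=4); 4→5: 5^(5 + 1) + 3 = 15628; 15628−1 = 15627
i=3: 15627 = 5^(5 + 1) + 2 (b=5); 5→6: 6^(6 + 1) + 2 = 279938; 279938−1 = 279937

11, 84, 1027, 15627, 279937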